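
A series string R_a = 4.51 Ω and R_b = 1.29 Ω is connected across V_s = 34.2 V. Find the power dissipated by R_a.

P ≈ 157 W

The common current is I = 34.2/5.800 = 5.897 A.
P = I²R = 34.77 × 4.51 = 156.8 W.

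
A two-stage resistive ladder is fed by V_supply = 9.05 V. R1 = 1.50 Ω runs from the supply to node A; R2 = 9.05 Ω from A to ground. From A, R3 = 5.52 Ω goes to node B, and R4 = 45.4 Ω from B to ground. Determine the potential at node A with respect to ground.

Looking into the second stage from A: R3 + R4 = 50.92 Ω appears in parallel with R2.
Effective lower resistance at A: R2 ‖ 50.92 = 7.684 Ω.
First divider: V_A = V_supply · 7.684/(1.50 + 7.684) = 7.572 V.

V_A ≈ 7.57 V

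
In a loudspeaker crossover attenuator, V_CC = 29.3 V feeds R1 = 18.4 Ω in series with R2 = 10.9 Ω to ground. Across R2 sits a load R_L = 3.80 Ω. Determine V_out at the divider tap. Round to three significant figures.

V_out ≈ 3.89 V

R2 ‖ R_L = (10.9 × 3.80)/(10.9 + 3.80) = 2.818 Ω.
Then V_out = V_CC · R2'/(R1 + R2') = 29.3 × 2.818/21.22 = 3.891 V.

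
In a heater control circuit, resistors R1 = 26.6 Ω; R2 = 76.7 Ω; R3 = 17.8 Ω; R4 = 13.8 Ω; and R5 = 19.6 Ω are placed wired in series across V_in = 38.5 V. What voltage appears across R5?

Total series resistance ΣR = 26.6 + 76.7 + 17.8 + 13.8 + 19.6 = 154.5 Ω.
Voltage divider: V = V_in · (19.60 / 154.5) = 38.5 × 0.1269 = 4.884 V.

V ≈ 4.88 V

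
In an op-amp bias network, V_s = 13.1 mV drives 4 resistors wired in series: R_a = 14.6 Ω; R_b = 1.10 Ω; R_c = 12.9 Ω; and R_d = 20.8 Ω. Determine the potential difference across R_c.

V ≈ 3.42 mV

ΣR = 14.6 + 1.10 + 12.9 + 20.8 = 49.40 Ω.
By the voltage-divider rule, V = 13.1 × 12.90/49.40 = 3.421 mV.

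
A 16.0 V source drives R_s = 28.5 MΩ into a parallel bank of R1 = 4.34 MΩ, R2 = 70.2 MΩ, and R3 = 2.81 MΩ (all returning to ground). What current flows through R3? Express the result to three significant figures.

I ≈ 0.314 µA

Equivalent of the parallel group: R_p = 1.665 MΩ.
V_A = 16.0 × 1.665/30.17 = 0.8832 V.
Branch current I = V_A/R3 = 0.8832/2.81 = 0.3143 µA.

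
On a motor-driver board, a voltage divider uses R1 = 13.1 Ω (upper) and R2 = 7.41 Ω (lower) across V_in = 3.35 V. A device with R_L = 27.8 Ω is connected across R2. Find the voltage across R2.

First combine the lower leg with the load: R2 ‖ R_L = 5.851 Ω.
Voltage divider with the loaded lower leg: V_out = 3.35 × 5.851/(13.1 + 5.851) = 3.35 × 0.3087 = 1.034 V.
(Unloaded it would be 1.21 V; the load pulls it down.)

V_out ≈ 1.03 V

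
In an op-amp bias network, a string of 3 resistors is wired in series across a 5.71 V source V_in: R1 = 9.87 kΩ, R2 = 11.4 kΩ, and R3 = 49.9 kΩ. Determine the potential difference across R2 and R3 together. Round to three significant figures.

V ≈ 4.92 V

Series total: ΣR = 9.87 + 11.4 + 49.9 = 71.17 kΩ.
R_{R2..R3} = 11.4 + 49.9 = 61.30 kΩ.
By the voltage-divider rule, V = 5.71 × 61.30/71.17 = 4.918 V.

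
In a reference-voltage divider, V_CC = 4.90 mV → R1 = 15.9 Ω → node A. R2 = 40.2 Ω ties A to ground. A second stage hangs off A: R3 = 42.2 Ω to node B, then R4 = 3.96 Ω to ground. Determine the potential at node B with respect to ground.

The second stage (R3 + R4 = 46.16 Ω) loads node A in parallel with R2.
R2 ‖ (R3+R4) = 21.49 Ω.
V_A = 4.90 × 21.49/(15.9 + 21.49) = 2.816 mV.
Then the unloaded second divider: V_B = V_A × R4/(R3+R4) = 2.816 × 0.08579 = 0.2416 mV.

V_B ≈ 0.242 mV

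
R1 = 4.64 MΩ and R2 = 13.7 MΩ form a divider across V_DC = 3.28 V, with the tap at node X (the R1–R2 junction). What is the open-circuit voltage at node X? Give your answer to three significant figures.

V_th is the unloaded tap voltage: V_DC · R2/(R1+R2) = 3.28 × 0.7470 = 2.450 V.

V_th ≈ 2.45 V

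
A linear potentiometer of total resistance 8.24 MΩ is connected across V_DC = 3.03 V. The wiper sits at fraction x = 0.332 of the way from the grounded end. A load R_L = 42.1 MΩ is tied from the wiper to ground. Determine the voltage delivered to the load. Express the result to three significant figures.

The pot divides into 5.504 MΩ above the wiper and 2.736 MΩ below.
R_L loads the lower segment: effective lower R = 2.569 MΩ.
Loaded-divider output: V_out = 3.03 × 0.3182 = 0.9641 V.
(Unloaded: V_out = x·V_DC = 1.01 V.)

V_out ≈ 0.964 V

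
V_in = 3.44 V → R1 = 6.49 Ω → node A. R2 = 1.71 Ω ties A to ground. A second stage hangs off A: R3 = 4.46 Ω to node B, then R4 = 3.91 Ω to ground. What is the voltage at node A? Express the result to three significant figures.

The second stage (R3 + R4 = 8.370 Ω) loads node A in parallel with R2.
Effective lower resistance at A: R2 ‖ 8.370 = 1.420 Ω.
V_A = 3.44 × 1.420/(6.49 + 1.420) = 0.6175 V.

V_A ≈ 0.618 V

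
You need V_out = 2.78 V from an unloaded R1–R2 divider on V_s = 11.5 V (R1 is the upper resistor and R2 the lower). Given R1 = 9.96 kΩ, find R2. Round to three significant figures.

R2 ≈ 3.18 kΩ

Required fraction k = V_out/V_s = 0.2417.
Rearranging, R2 = R1·k/(1−k) = 9.96 × 0.3188 = 3.175 kΩ.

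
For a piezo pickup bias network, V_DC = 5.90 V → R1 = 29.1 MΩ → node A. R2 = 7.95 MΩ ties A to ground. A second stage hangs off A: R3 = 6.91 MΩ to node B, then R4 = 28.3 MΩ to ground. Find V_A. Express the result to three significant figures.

Node A sees R2 in parallel with the series input of stage 2, R3 + R4 = 35.21 MΩ.
Effective lower resistance at A: R2 ‖ 35.21 = 6.486 MΩ.
So V_A = 5.90 × 0.1823 = 1.075 V.

V_A ≈ 1.08 V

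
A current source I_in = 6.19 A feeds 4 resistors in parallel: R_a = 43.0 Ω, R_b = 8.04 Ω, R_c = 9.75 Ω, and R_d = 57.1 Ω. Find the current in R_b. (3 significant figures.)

ΣG = 1/43.0 + 1/8.04 + 1/9.75 + 1/57.1 = 0.2677.
By the current-divider rule, I = I_in · G_k/ΣG = 6.19 × 0.4646 = 2.876 A.

I ≈ 2.88 A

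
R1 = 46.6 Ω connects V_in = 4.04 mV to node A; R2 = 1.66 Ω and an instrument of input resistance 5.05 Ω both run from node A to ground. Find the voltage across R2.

R2 ‖ R_L = (1.66 × 5.05)/(1.66 + 5.05) = 1.249 Ω.
Voltage divider with the loaded lower leg: V_out = 4.04 × 1.249/(46.6 + 1.249) = 4.04 × 0.02611 = 0.1055 mV.

V_out ≈ 0.105 mV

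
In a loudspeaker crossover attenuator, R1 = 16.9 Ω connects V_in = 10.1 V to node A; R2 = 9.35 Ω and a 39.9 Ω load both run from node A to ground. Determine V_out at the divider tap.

The load sits in parallel with R2, giving an effective lower resistance R2' = R2·R_L/(R2+R_L) = 7.575 Ω.
Then V_out = V_in · R2'/(R1 + R2') = 10.1 × 7.575/24.47 = 3.126 V.

V_out ≈ 3.13 V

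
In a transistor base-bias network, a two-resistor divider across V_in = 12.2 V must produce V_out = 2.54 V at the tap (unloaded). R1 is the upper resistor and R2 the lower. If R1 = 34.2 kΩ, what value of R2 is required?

R2 ≈ 8.99 kΩ

V_out/V_in = R2/(R1+R2) = 0.2082.
Rearranging, R2 = R1·k/(1−k) = 34.2 × 0.2629 = 8.993 kΩ.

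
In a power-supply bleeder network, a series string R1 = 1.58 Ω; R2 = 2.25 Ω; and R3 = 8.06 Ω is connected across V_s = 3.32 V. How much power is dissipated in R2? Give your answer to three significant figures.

The common current is I = 3.32/11.89 = 0.2792 A.
P(R2) = I²·R2 = (0.2792)² × 2.25 = 0.1754 W.

P ≈ 0.175 W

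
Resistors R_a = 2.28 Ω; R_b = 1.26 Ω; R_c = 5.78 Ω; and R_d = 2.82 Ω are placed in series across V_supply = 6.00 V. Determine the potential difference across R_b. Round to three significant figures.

Series total: ΣR = 2.28 + 1.26 + 5.78 + 2.82 = 12.14 Ω.
Voltage divider: V = V_supply · (1.260 / 12.14) = 6.00 × 0.1038 = 0.6227 V.

V ≈ 0.623 V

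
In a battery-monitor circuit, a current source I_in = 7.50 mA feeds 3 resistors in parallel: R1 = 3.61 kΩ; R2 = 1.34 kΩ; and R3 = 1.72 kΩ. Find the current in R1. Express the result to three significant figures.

I ≈ 1.29 mA

Conductances: ΣG = 1/3.61 + 1/1.34 + 1/1.72 = 1.605 (1/kΩ).
R1 takes the fraction G_k/ΣG = 0.2770/1.605 = 0.1726, so I = 7.50 × 0.1726 = 1.295 mA.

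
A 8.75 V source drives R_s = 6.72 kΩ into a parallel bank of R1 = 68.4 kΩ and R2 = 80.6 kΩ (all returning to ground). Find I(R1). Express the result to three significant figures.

Parallel bank: R_p = 1/(1/68.4 + 1/80.6) = 37.00 kΩ.
Node voltage V_A = V_s · R_p/(R_s + R_p) = 8.75 × 0.8463 = 7.405 V.
Branch current I = V_A/R1 = 7.405/68.4 = 0.1083 mA.
(Check via current divider: I_total = 0.2001 mA; share G_k/ΣG = 0.5409 → same result.)

I ≈ 0.108 mA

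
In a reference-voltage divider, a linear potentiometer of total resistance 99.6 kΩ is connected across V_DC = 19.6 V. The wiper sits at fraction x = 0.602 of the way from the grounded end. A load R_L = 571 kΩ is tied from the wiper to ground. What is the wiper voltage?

Lower segment x·R_p = 59.96 kΩ; upper segment (1−x)·R_p = 39.64 kΩ.
R_L loads the lower segment: effective lower R = 54.26 kΩ.
V_out = 19.6 × 54.26/(39.64 + 54.26) = 11.33 V.

V_out ≈ 11.3 V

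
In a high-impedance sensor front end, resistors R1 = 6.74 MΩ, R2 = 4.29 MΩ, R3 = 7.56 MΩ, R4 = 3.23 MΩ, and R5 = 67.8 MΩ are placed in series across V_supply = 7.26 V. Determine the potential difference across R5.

V ≈ 5.49 V

Total series resistance ΣR = 6.74 + 4.29 + 7.56 + 3.23 + 67.8 = 89.62 MΩ.
Voltage divider: V = V_supply · (67.80 / 89.62) = 7.26 × 0.7565 = 5.492 V.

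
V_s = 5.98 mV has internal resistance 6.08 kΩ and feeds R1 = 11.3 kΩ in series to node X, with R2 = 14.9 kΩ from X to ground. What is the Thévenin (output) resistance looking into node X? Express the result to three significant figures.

R1' = 6.08 + 11.3 = 17.38 kΩ (source resistance + R1).
Zeroing V_s shorts the top of R1' to ground, so R_th = R1' ‖ R2 = 8.022 kΩ.

R_th ≈ 8.02 kΩ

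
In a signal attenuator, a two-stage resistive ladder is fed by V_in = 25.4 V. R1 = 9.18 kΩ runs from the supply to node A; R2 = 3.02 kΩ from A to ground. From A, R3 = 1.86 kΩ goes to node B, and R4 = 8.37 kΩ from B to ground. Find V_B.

V_B ≈ 4.21 V

Node A sees R2 in parallel with the series input of stage 2, R3 + R4 = 10.23 kΩ.
Effective lower resistance at A: R2 ‖ 10.23 = 2.332 kΩ.
First divider: V_A = V_in · 2.332/(9.18 + 2.332) = 5.145 V.
Stage 2 is unloaded, so V_B = V_A · R4/(R3+R4) = 5.145 × 8.37/10.23 = 4.209 V.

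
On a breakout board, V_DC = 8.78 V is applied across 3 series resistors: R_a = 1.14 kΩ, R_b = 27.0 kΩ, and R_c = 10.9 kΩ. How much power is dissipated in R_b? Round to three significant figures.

P ≈ 1.37 mW

ΣR = 39.04 kΩ → I = 8.78/39.04 = 0.2249 mA.
P(R_b) = I²·R_b = (0.2249)² × 27.0 = 1.366 mW.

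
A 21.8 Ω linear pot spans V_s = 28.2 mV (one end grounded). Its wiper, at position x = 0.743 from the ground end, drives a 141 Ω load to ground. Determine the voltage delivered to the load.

Lower segment x·R_p = 16.20 Ω; upper segment (1−x)·R_p = 5.603 Ω.
Lower segment in parallel with the load: 16.20 ‖ 141 = 14.53 Ω.
Then V_out = V_s · 14.53/(5.603 + 14.53) = 20.35 mV.
(Unloaded: V_out = x·V_s = 21.0 mV.)

V_out ≈ 20.4 mV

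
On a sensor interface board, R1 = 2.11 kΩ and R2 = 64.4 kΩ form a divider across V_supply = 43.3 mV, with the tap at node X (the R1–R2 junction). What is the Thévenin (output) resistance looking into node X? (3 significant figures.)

Zeroing V_supply shorts the top of R1 to ground, so R_th = R1 ‖ R2 = 2.043 kΩ.

R_th ≈ 2.04 kΩ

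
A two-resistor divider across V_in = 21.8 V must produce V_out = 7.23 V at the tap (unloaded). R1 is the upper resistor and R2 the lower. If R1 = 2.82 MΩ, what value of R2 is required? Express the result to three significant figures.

R2 ≈ 1.40 MΩ

Required fraction k = V_out/V_in = 0.3317.
Rearranging, R2 = R1·k/(1−k) = 2.82 × 0.4962 = 1.399 MΩ.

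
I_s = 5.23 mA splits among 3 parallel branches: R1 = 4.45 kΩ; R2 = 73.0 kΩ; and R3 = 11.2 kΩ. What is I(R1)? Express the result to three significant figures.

Total conductance ΣG = 1/4.45 + 1/73.0 + 1/11.2 = 0.3277 (units of 1/kΩ).
Current divider: I(R1) = I_s · G_k/ΣG = 5.23 × (0.2247/0.3277) = 5.23 × 0.6857 = 3.586 mA.

I ≈ 3.59 mA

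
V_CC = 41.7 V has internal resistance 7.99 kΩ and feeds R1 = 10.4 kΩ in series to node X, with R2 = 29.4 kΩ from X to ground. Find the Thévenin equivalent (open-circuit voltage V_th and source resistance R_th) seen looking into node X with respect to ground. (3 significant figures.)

V_th ≈ 25.7 V, R_th ≈ 11.3 kΩ

R1' = 7.99 + 10.4 = 18.39 kΩ (source resistance + R1).
With X open, the divider is unloaded: V_th = 41.7 × 29.4/47.79 = 25.65 V.
Zeroing V_CC shorts the top of R1' to ground, so R_th = R1' ‖ R2 = 11.31 kΩ.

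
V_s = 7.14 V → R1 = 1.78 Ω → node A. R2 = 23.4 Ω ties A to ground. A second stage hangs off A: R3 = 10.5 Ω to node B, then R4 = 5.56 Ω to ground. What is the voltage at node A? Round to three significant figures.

V_A ≈ 6.02 V

Node A sees R2 in parallel with the series input of stage 2, R3 + R4 = 16.06 Ω.
Effective lower resistance at A: R2 ‖ 16.06 = 9.524 Ω.
First divider: V_A = V_s · 9.524/(1.78 + 9.524) = 6.016 V.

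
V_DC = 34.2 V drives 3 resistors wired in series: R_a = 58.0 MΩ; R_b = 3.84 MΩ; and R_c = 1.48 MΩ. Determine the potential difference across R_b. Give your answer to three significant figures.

V ≈ 2.07 V

Series total: ΣR = 58.0 + 3.84 + 1.48 = 63.32 MΩ.
Voltage divider: V = V_DC · (3.840 / 63.32) = 34.2 × 0.06064 = 2.074 V.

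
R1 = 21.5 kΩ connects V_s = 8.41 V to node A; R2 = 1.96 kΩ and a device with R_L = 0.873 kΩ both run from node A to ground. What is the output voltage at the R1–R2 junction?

First combine the lower leg with the load: R2 ‖ R_L = 0.6040 kΩ.
Then V_out = V_s · R2'/(R1 + R2') = 8.41 × 0.6040/22.10 = 0.2298 V.

V_out ≈ 0.230 V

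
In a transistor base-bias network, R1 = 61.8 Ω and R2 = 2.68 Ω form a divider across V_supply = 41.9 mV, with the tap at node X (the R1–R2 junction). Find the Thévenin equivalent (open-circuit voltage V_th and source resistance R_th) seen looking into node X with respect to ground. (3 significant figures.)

Open-circuit (no load on X): V_th = V_supply · R2/(R1 + R2) = 41.9 × 2.68/(61.80 + 2.68) = 1.742 mV.
With V_supply suppressed (replaced by a short), R_th = R1 ‖ R2 = (61.80 × 2.68)/(61.80 + 2.68) = 2.569 Ω.

V_th ≈ 1.74 mV, R_th ≈ 2.57 Ω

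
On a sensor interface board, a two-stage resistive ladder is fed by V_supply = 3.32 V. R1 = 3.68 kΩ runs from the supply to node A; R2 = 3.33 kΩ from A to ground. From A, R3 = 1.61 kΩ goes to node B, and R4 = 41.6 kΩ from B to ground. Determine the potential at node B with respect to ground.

V_B ≈ 1.46 V

Node A sees R2 in parallel with the series input of stage 2, R3 + R4 = 43.21 kΩ.
Effective lower resistance at A: R2 ‖ 43.21 = 3.092 kΩ.
V_A = 3.32 × 3.092/(3.68 + 3.092) = 1.516 V.
Then the unloaded second divider: V_B = V_A × R4/(R3+R4) = 1.516 × 0.9627 = 1.459 V.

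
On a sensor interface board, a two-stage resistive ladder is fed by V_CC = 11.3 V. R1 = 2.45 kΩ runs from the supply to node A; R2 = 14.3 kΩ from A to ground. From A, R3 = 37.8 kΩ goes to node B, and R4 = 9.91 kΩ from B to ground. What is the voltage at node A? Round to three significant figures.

V_A ≈ 9.24 V

The second stage (R3 + R4 = 47.71 kΩ) loads node A in parallel with R2.
R2 ‖ (R3+R4) = 11.00 kΩ.
V_A = 11.3 × 11.00/(2.45 + 11.00) = 9.242 V.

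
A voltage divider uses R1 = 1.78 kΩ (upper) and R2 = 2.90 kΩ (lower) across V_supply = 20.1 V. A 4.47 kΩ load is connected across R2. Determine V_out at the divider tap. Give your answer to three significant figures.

V_out ≈ 9.99 V

R2 ‖ R_L = (2.90 × 4.47)/(2.90 + 4.47) = 1.759 kΩ.
Voltage divider with the loaded lower leg: V_out = 20.1 × 1.759/(1.78 + 1.759) = 20.1 × 0.4970 = 9.990 V.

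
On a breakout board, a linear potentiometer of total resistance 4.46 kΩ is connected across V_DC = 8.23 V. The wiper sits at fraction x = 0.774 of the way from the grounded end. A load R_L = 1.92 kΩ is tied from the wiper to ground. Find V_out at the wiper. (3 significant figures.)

V_out ≈ 4.53 V

Lower segment x·R_p = 3.452 kΩ; upper segment (1−x)·R_p = 1.008 kΩ.
(x·R_p) ‖ R_L = 1.234 kΩ.
Loaded-divider output: V_out = 8.23 × 0.5504 = 4.530 V.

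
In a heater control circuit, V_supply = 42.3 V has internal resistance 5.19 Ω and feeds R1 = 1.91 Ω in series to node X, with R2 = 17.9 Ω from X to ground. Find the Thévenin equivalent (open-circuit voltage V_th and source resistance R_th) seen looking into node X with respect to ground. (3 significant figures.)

V_th ≈ 30.3 V, R_th ≈ 5.08 Ω

R1' = 5.19 + 1.91 = 7.100 Ω (source resistance + R1).
Open-circuit (no load on X): V_th = V_supply · R2/(R1' + R2) = 42.3 × 17.9/(7.100 + 17.9) = 30.29 V.
Looking into X with the source shorted: R_th = R1'·R2/(R1'+R2) = 7.100 × 17.9/25.00 = 5.084 Ω.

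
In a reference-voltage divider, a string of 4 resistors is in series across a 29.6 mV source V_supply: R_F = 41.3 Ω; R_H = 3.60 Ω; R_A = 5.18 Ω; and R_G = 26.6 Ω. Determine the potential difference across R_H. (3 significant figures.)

V ≈ 1.39 mV

ΣR = 41.3 + 3.60 + 5.18 + 26.6 = 76.68 Ω.
V = V_supply · R/ΣR = 29.6 × 0.04695 = 1.390 mV.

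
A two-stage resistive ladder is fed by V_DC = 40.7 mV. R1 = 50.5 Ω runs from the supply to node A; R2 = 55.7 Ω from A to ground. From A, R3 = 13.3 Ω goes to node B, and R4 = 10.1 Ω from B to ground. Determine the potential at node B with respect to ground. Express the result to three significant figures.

Node A sees R2 in parallel with the series input of stage 2, R3 + R4 = 23.40 Ω.
Effective lower resistance at A: R2 ‖ 23.40 = 16.48 Ω.
So V_A = 40.7 × 0.2460 = 10.01 mV.
Then the unloaded second divider: V_B = V_A × R4/(R3+R4) = 10.01 × 0.4316 = 4.322 mV.

V_B ≈ 4.32 mV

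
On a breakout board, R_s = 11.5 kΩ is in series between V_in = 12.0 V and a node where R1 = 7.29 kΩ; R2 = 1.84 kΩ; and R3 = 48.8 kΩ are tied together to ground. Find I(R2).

I ≈ 0.720 mA

Combine the parallel branches: R_p = (1/7.29 + 1/1.84 + 1/48.8)⁻¹ = 1.426 kΩ.
V_A by voltage divider: V_A = 12.0 × 1.426/(11.5 + 1.426) = 1.324 V.
I(R2) = V_A / R2 = 1.324/1.84 = 0.7196 mA.
(Equivalently: I_total = 0.9283 mA, then current-divider fraction G_k/ΣG = 0.7751.)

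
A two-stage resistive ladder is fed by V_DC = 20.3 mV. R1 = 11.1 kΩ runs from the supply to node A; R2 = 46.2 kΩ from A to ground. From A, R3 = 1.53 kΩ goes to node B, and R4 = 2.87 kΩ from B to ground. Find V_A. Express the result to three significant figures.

Node A sees R2 in parallel with the series input of stage 2, R3 + R4 = 4.400 kΩ.
Effective lower resistance at A: R2 ‖ 4.400 = 4.017 kΩ.
So V_A = 20.3 × 0.2657 = 5.395 mV.

V_A ≈ 5.39 mV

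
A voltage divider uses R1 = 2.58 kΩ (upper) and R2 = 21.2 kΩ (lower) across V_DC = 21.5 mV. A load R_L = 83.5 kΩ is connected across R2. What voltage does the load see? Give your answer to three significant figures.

The load sits in parallel with R2, giving an effective lower resistance R2' = R2·R_L/(R2+R_L) = 16.91 kΩ.
Then V_out = V_DC · R2'/(R1 + R2') = 21.5 × 16.91/19.49 = 18.65 mV.
(Unloaded it would be 19.2 mV; the load pulls it down.)

V_out ≈ 18.7 mV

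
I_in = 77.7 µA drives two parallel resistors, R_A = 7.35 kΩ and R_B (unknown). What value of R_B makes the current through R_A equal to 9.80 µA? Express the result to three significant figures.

Two-branch current divider: I_A = I_in · R_B/(R_A + R_B).
9.80/77.7 = R_B/(R_A + R_B) → R_B = R_A · (0.1261)/(1 − 0.1261) = 7.35 × 0.1443 = 1.061 kΩ.

R_B ≈ 1.06 kΩ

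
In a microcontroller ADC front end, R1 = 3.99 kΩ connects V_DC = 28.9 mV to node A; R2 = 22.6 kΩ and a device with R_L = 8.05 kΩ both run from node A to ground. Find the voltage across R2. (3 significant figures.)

The load sits in parallel with R2, giving an effective lower resistance R2' = R2·R_L/(R2+R_L) = 5.936 kΩ.
Then V_out = V_DC · R2'/(R1 + R2') = 28.9 × 5.936/9.926 = 17.28 mV.

V_out ≈ 17.3 mV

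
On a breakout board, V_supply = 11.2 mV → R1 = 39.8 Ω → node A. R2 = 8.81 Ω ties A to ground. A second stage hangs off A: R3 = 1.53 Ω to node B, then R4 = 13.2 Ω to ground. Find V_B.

V_B ≈ 1.22 mV

Node A sees R2 in parallel with the series input of stage 2, R3 + R4 = 14.73 Ω.
R2 ‖ (R3+R4) = 5.513 Ω.
So V_A = 11.2 × 0.1217 = 1.363 mV.
Then the unloaded second divider: V_B = V_A × R4/(R3+R4) = 1.363 × 0.8961 = 1.221 mV.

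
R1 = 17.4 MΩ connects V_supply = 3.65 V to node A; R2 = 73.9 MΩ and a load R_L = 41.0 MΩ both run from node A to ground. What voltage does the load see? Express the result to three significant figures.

R2 ‖ R_L = (73.9 × 41.0)/(73.9 + 41.0) = 26.37 MΩ.
Then V_out = V_supply · R2'/(R1 + R2') = 3.65 × 26.37/43.77 = 2.199 V.
(Unloaded it would be 2.95 V; the load pulls it down.)

V_out ≈ 2.20 V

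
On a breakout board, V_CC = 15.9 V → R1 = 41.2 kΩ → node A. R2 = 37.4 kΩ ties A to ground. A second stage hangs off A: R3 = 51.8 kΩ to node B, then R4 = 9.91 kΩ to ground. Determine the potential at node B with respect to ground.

V_B ≈ 0.922 V

Looking into the second stage from A: R3 + R4 = 61.71 kΩ appears in parallel with R2.
Effective lower resistance at A: R2 ‖ 61.71 = 23.29 kΩ.
V_A = 15.9 × 23.29/(41.2 + 23.29) = 5.742 V.
V_B = V_A × 0.1606 = 0.9220 V.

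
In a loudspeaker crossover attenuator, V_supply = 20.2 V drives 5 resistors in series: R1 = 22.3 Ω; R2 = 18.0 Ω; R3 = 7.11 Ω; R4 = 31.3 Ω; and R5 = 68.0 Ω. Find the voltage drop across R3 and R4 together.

Total series resistance ΣR = 22.3 + 18.0 + 7.11 + 31.3 + 68.0 = 146.7 Ω.
R_{R3..R4} = 7.11 + 31.3 = 38.41 Ω.
Voltage divider: V = V_supply · (38.41 / 146.7) = 20.2 × 0.2618 = 5.289 V.

V ≈ 5.29 V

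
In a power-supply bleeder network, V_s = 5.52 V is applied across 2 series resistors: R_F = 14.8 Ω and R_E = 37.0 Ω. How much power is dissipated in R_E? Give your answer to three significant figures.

The common current is I = 5.52/51.80 = 0.1066 A.
V(R_E) = I·R = 3.943 V; P = V·I = 3.943 × 0.1066 = 0.4202 W.

P ≈ 0.420 W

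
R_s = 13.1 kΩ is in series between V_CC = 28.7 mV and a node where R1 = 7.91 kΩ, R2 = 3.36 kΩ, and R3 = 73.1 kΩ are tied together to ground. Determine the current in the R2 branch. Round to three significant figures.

I ≈ 1.27 µA

Parallel bank: R_p = 1/(1/7.91 + 1/3.36 + 1/73.1) = 2.285 kΩ.
V_A by voltage divider: V_A = 28.7 × 2.285/(13.1 + 2.285) = 4.262 mV.
I(R2) = V_A / R2 = 4.262/3.36 = 1.268 µA.
(Equivalently: I_total = 1.866 µA, then current-divider fraction G_k/ΣG = 0.6799.)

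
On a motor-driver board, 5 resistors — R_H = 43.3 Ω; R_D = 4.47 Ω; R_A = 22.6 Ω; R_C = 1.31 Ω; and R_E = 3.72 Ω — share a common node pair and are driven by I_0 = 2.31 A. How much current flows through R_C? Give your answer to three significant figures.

Conductances: ΣG = 1/43.3 + 1/4.47 + 1/22.6 + 1/1.31 + 1/3.72 = 1.323 (1/Ω).
R_C takes the fraction G_k/ΣG = 0.7634/1.323 = 0.5769, so I = 2.31 × 0.5769 = 1.333 A.

I ≈ 1.33 A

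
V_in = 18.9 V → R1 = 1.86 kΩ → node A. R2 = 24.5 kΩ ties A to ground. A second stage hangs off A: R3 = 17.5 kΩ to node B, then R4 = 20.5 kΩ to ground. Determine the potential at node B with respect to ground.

Looking into the second stage from A: R3 + R4 = 38.00 kΩ appears in parallel with R2.
R2 ‖ (R3+R4) = 14.90 kΩ.
So V_A = 18.9 × 0.8890 = 16.80 V.
Stage 2 is unloaded, so V_B = V_A · R4/(R3+R4) = 16.80 × 20.5/38.00 = 9.064 V.

V_B ≈ 9.06 V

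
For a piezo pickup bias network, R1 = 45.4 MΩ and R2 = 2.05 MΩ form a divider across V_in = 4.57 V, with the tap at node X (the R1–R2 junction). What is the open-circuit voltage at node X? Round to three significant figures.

V_th ≈ 0.197 V

Open-circuit (no load on X): V_th = V_in · R2/(R1 + R2) = 4.57 × 2.05/(45.40 + 2.05) = 0.1974 V.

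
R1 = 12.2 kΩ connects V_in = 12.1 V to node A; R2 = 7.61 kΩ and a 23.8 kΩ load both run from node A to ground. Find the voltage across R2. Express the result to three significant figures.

V_out ≈ 3.88 V

R2 ‖ R_L = (7.61 × 23.8)/(7.61 + 23.8) = 5.766 kΩ.
Now apply the divider: V_out = 12.1 × 0.3209 = 3.883 V.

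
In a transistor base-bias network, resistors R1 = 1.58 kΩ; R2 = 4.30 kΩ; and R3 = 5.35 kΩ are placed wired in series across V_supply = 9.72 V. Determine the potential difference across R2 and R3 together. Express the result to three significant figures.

Series total: ΣR = 1.58 + 4.30 + 5.35 = 11.23 kΩ.
R_{R2..R3} = 4.30 + 5.35 = 9.650 kΩ.
By the voltage-divider rule, V = 9.72 × 9.650/11.23 = 8.352 V.

V ≈ 8.35 V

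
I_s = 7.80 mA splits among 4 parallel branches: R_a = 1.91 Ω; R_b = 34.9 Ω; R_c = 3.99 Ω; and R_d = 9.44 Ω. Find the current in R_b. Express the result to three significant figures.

ΣG = 1/1.91 + 1/34.9 + 1/3.99 + 1/9.44 = 0.9088.
R_b takes the fraction G_k/ΣG = 0.02865/0.9088 = 0.03153, so I = 7.80 × 0.03153 = 0.2459 mA.

I ≈ 0.246 mA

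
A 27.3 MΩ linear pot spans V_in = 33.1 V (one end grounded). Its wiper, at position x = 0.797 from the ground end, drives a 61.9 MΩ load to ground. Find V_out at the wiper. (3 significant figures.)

V_out ≈ 24.6 V

Split the track: R_lower = x·R_p = 21.76 MΩ, R_upper = (1−x)·R_p = 5.542 MΩ.
Lower segment in parallel with the load: 21.76 ‖ 61.9 = 16.10 MΩ.
Then V_out = V_in · 16.10/(5.542 + 16.10) = 24.62 V.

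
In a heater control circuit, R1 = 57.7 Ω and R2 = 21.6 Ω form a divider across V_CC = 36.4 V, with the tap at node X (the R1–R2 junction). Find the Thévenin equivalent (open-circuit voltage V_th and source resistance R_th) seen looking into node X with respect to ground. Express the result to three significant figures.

V_th ≈ 9.91 V, R_th ≈ 15.7 Ω

V_th is the unloaded tap voltage: V_CC · R2/(R1+R2) = 36.4 × 0.2724 = 9.915 V.
With V_CC suppressed (replaced by a short), R_th = R1 ‖ R2 = (57.70 × 21.6)/(57.70 + 21.6) = 15.72 Ω.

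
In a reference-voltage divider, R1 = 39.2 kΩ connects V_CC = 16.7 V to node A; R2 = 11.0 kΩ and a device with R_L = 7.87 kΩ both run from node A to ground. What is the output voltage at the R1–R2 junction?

First combine the lower leg with the load: R2 ‖ R_L = 4.588 kΩ.
Then V_out = V_CC · R2'/(R1 + R2') = 16.7 × 4.588/43.79 = 1.750 V.
(Unloaded it would be 3.66 V; the load pulls it down.)

V_out ≈ 1.75 V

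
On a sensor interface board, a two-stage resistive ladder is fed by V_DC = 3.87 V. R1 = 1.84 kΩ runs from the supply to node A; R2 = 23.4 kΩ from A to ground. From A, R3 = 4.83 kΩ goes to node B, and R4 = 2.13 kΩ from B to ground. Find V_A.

The second stage (R3 + R4 = 6.960 kΩ) loads node A in parallel with R2.
R2 ‖ (R3+R4) = 5.364 kΩ.
V_A = 3.87 × 5.364/(1.84 + 5.364) = 2.882 V.

V_A ≈ 2.88 V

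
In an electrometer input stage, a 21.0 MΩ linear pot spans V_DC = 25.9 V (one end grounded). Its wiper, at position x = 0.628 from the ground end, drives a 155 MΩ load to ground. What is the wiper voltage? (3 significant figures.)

V_out ≈ 15.8 V

The pot divides into 7.812 MΩ above the wiper and 13.19 MΩ below.
Lower segment in parallel with the load: 13.19 ‖ 155 = 12.15 MΩ.
V_out = 25.9 × 12.15/(7.812 + 12.15) = 15.77 V.
(Unloaded: V_out = x·V_DC = 16.3 V.)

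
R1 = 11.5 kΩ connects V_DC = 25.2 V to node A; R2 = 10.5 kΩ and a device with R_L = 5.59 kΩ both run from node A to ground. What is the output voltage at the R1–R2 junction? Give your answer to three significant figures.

V_out ≈ 6.07 V

R2 ‖ R_L = (10.5 × 5.59)/(10.5 + 5.59) = 3.648 kΩ.
Voltage divider with the loaded lower leg: V_out = 25.2 × 3.648/(11.5 + 3.648) = 25.2 × 0.2408 = 6.069 V.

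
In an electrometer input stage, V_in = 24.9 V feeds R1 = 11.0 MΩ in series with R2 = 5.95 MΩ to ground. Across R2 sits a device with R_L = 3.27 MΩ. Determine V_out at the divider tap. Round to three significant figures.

First combine the lower leg with the load: R2 ‖ R_L = 2.110 MΩ.
Voltage divider with the loaded lower leg: V_out = 24.9 × 2.110/(11.0 + 2.110) = 24.9 × 0.1610 = 4.008 V.

V_out ≈ 4.01 V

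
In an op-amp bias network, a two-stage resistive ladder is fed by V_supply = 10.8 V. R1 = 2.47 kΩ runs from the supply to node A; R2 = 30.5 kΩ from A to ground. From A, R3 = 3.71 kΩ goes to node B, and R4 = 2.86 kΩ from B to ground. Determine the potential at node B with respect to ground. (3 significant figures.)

Looking into the second stage from A: R3 + R4 = 6.570 kΩ appears in parallel with R2.
R2 ‖ (R3+R4) = 5.406 kΩ.
So V_A = 10.8 × 0.6864 = 7.413 V.
Stage 2 is unloaded, so V_B = V_A · R4/(R3+R4) = 7.413 × 2.86/6.570 = 3.227 V.

V_B ≈ 3.23 V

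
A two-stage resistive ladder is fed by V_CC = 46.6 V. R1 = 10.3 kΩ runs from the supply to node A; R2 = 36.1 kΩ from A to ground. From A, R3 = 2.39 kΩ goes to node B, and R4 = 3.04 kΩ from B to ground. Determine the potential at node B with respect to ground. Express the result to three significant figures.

Looking into the second stage from A: R3 + R4 = 5.430 kΩ appears in parallel with R2.
Effective lower resistance at A: R2 ‖ 5.430 = 4.720 kΩ.
So V_A = 46.6 × 0.3142 = 14.64 V.
V_B = V_A × 0.5599 = 8.198 V.

V_B ≈ 8.20 V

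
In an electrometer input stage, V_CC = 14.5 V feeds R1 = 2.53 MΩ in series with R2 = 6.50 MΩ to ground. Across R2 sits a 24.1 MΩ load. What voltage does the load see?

V_out ≈ 9.70 V

The load sits in parallel with R2, giving an effective lower resistance R2' = R2·R_L/(R2+R_L) = 5.119 MΩ.
Voltage divider with the loaded lower leg: V_out = 14.5 × 5.119/(2.53 + 5.119) = 14.5 × 0.6692 = 9.704 V.
(Unloaded it would be 10.4 V; the load pulls it down.)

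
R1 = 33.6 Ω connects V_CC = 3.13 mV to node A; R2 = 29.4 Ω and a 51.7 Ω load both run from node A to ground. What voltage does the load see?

V_out ≈ 1.12 mV

The load sits in parallel with R2, giving an effective lower resistance R2' = R2·R_L/(R2+R_L) = 18.74 Ω.
Voltage divider with the loaded lower leg: V_out = 3.13 × 18.74/(33.6 + 18.74) = 3.13 × 0.3581 = 1.121 mV.
(Unloaded it would be 1.46 mV; the load pulls it down.)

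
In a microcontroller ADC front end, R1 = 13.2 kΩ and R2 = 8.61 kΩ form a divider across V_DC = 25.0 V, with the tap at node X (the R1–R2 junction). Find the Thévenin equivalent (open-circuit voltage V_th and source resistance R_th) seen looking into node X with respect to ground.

V_th is the unloaded tap voltage: V_DC · R2/(R1+R2) = 25.0 × 0.3948 = 9.869 V.
With V_DC suppressed (replaced by a short), R_th = R1 ‖ R2 = (13.20 × 8.61)/(13.20 + 8.61) = 5.211 kΩ.

V_th ≈ 9.87 V, R_th ≈ 5.21 kΩ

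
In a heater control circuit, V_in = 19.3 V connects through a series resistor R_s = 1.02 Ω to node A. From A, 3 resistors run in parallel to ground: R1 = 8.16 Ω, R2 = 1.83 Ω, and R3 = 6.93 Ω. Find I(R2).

I ≈ 5.76 A

Parallel bank: R_p = 1/(1/8.16 + 1/1.83 + 1/6.93) = 1.230 Ω.
V_A = 19.3 × 1.230/2.250 = 10.55 V.
Branch current I = V_A/R2 = 10.55/1.83 = 5.764 A.
(Check via current divider: I_total = 8.579 A; share G_k/ΣG = 0.6719 → same result.)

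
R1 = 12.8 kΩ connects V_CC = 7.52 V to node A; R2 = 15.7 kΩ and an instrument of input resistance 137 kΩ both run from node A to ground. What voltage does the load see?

R2 ‖ R_L = (15.7 × 137)/(15.7 + 137) = 14.09 kΩ.
Now apply the divider: V_out = 7.52 × 0.5239 = 3.940 V.
(Unloaded it would be 4.14 V; the load pulls it down.)

V_out ≈ 3.94 V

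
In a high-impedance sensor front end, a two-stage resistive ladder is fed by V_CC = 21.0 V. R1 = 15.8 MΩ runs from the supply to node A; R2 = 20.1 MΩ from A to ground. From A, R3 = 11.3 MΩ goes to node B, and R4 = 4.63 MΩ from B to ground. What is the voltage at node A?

V_A ≈ 7.56 V

Looking into the second stage from A: R3 + R4 = 15.93 MΩ appears in parallel with R2.
R2 ‖ (R3+R4) = 8.887 MΩ.
V_A = 21.0 × 8.887/(15.8 + 8.887) = 7.560 V.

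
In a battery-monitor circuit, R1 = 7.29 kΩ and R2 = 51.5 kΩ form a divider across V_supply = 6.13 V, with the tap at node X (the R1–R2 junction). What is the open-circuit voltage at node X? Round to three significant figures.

With X open, the divider is unloaded: V_th = 6.13 × 51.5/58.79 = 5.370 V.

V_th ≈ 5.37 V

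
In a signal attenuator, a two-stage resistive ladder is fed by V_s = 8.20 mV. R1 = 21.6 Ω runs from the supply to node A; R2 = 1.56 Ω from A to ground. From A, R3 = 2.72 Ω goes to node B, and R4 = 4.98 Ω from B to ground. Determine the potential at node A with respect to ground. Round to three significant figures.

Node A sees R2 in parallel with the series input of stage 2, R3 + R4 = 7.700 Ω.
Effective lower resistance at A: R2 ‖ 7.700 = 1.297 Ω.
First divider: V_A = V_s · 1.297/(21.6 + 1.297) = 0.4646 mV.

V_A ≈ 0.465 mV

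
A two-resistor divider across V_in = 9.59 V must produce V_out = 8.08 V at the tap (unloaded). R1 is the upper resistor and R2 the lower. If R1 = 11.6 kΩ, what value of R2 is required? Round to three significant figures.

The divider ratio is R2/(R1+R2) = 8.08/9.59 = 0.8425.
Rearranging, R2 = R1·k/(1−k) = 11.6 × 5.351 = 62.07 kΩ.

R2 ≈ 62.1 kΩ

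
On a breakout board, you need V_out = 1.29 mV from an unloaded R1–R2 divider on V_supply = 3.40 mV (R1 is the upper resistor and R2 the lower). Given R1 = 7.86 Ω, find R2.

R2 ≈ 4.81 Ω

The divider ratio is R2/(R1+R2) = 1.29/3.40 = 0.3794.
So R2 = R1 · V_out/(V_supply − V_out) = 7.86 × 1.29/(3.40 − 1.29) = 7.86 × 0.6114 = 4.805 Ω.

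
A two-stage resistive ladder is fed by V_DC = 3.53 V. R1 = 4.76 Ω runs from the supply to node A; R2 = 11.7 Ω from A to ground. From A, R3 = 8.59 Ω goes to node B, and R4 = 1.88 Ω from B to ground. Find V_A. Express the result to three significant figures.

V_A ≈ 1.90 V

The second stage (R3 + R4 = 10.47 Ω) loads node A in parallel with R2.
Effective lower resistance at A: R2 ‖ 10.47 = 5.525 Ω.
First divider: V_A = V_DC · 5.525/(4.76 + 5.525) = 1.896 V.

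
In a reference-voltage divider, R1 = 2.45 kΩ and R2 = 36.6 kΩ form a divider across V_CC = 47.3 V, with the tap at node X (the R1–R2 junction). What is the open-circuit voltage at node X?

V_th ≈ 44.3 V

Open-circuit (no load on X): V_th = V_CC · R2/(R1 + R2) = 47.3 × 36.6/(2.450 + 36.6) = 44.33 V.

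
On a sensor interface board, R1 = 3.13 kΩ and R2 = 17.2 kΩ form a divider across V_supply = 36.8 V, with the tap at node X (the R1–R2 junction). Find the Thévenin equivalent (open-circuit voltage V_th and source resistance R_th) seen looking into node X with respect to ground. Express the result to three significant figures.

V_th ≈ 31.1 V, R_th ≈ 2.65 kΩ

With X open, the divider is unloaded: V_th = 36.8 × 17.2/20.33 = 31.13 V.
With V_supply suppressed (replaced by a short), R_th = R1 ‖ R2 = (3.130 × 17.2)/(3.130 + 17.2) = 2.648 kΩ.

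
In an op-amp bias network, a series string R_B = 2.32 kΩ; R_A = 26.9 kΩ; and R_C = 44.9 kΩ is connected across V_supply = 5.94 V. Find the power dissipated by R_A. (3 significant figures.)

P ≈ 0.173 mW

Series current I = V_supply/ΣR = 5.94/74.12 = 0.08014 mA.
P(R_A) = I²·R_A = (0.08014)² × 26.9 = 0.1728 mW.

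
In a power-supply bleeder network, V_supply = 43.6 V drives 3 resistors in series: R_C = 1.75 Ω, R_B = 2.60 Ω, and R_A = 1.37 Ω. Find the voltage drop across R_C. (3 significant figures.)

V ≈ 13.3 V

ΣR = 1.75 + 2.60 + 1.37 = 5.720 Ω.
Voltage divider: V = V_supply · (1.750 / 5.720) = 43.6 × 0.3059 = 13.34 V.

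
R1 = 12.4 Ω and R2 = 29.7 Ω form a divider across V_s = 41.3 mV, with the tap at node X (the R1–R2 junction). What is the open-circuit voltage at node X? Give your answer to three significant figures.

With X open, the divider is unloaded: V_th = 41.3 × 29.7/42.10 = 29.14 mV.

V_th ≈ 29.1 mV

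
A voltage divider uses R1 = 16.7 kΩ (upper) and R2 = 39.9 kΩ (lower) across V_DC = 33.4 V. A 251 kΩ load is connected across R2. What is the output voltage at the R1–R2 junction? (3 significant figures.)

V_out ≈ 22.5 V

The load sits in parallel with R2, giving an effective lower resistance R2' = R2·R_L/(R2+R_L) = 34.43 kΩ.
Voltage divider with the loaded lower leg: V_out = 33.4 × 34.43/(16.7 + 34.43) = 33.4 × 0.6734 = 22.49 V.
(Unloaded it would be 23.5 V; the load pulls it down.)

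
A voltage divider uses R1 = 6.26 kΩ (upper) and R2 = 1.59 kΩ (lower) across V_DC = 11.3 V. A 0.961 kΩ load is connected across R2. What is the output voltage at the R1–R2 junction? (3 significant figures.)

V_out ≈ 0.987 V

First combine the lower leg with the load: R2 ‖ R_L = 0.5990 kΩ.
Now apply the divider: V_out = 11.3 × 0.08733 = 0.9868 V.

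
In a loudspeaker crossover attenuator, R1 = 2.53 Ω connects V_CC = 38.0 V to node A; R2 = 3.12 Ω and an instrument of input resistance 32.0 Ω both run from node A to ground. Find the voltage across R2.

V_out ≈ 20.1 V

R2 ‖ R_L = (3.12 × 32.0)/(3.12 + 32.0) = 2.843 Ω.
Now apply the divider: V_out = 38.0 × 0.5291 = 20.11 V.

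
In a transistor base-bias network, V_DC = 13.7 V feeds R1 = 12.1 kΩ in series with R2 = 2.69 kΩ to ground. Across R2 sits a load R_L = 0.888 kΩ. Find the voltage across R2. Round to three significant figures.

V_out ≈ 0.716 V

R2 ‖ R_L = (2.69 × 0.888)/(2.69 + 0.888) = 0.6676 kΩ.
Voltage divider with the loaded lower leg: V_out = 13.7 × 0.6676/(12.1 + 0.6676) = 13.7 × 0.05229 = 0.7164 V.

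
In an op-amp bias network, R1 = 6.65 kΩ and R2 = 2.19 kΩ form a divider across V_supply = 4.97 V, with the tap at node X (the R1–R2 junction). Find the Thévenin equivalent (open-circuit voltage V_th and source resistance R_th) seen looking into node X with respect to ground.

V_th ≈ 1.23 V, R_th ≈ 1.65 kΩ

V_th is the unloaded tap voltage: V_supply · R2/(R1+R2) = 4.97 × 0.2477 = 1.231 V.
Looking into X with the source shorted: R_th = R1·R2/(R1+R2) = 6.650 × 2.19/8.840 = 1.647 kΩ.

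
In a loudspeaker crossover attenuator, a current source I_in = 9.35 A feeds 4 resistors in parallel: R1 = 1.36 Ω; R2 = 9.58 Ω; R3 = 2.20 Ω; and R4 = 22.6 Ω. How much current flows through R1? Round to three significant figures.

Conductances: ΣG = 1/1.36 + 1/9.58 + 1/2.20 + 1/22.6 = 1.338 (1/Ω).
Current divider: I(R1) = I_in · G_k/ΣG = 9.35 × (0.7353/1.338) = 9.35 × 0.5494 = 5.136 A.

I ≈ 5.14 A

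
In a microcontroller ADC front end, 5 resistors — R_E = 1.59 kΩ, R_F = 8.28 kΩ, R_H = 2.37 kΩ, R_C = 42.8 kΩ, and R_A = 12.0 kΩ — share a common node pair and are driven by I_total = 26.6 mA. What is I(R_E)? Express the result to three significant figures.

Total conductance ΣG = 1/1.59 + 1/8.28 + 1/2.37 + 1/42.8 + 1/12.0 = 1.278 (units of 1/kΩ).
Current divider: I(R_E) = I_total · G_k/ΣG = 26.6 × (0.6289/1.278) = 26.6 × 0.4920 = 13.09 mA.

I ≈ 13.1 mA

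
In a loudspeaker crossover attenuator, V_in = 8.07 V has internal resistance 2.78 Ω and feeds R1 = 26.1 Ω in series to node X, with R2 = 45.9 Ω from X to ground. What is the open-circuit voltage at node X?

V_th ≈ 4.95 V

R1' = 2.78 + 26.1 = 28.88 Ω (source resistance + R1).
Open-circuit (no load on X): V_th = V_in · R2/(R1' + R2) = 8.07 × 45.9/(28.88 + 45.9) = 4.953 V.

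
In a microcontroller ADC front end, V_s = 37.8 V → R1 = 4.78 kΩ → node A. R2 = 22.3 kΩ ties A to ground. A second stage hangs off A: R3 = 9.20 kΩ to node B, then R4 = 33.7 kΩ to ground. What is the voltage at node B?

V_B ≈ 22.4 V

Looking into the second stage from A: R3 + R4 = 42.90 kΩ appears in parallel with R2.
R2 ‖ (R3+R4) = 14.67 kΩ.
V_A = 37.8 × 14.67/(4.78 + 14.67) = 28.51 V.
V_B = V_A × 0.7855 = 22.40 V.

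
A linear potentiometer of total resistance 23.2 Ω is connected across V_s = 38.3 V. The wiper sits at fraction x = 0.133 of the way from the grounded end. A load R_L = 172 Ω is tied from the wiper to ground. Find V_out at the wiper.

V_out ≈ 5.02 V

Split the track: R_lower = x·R_p = 3.086 Ω, R_upper = (1−x)·R_p = 20.11 Ω.
R_L loads the lower segment: effective lower R = 3.031 Ω.
V_out = 38.3 × 3.031/(20.11 + 3.031) = 5.016 V.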